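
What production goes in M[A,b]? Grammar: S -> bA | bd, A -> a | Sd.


For [A, b]: 'b' ∈ FIRST(Sd)
Entry: A -> Sd


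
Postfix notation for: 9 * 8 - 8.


Left to right (same or higher precedence on left)
Postfix: 9 8 * 8 -


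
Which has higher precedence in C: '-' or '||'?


'-' is additive (level 9); '||' is logical OR (level 1)
Higher level binds tighter
'-' has higher precedence than '||'


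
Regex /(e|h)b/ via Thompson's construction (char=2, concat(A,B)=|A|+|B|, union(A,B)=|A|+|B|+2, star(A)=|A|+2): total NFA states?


Syntax tree has 3 char leaf(s), 1 union(s), 0 star(s)
chars contribute 3×2 = 6; each union adds +2; each star adds +2
Total: 6 + 2 + 0 = 8 states


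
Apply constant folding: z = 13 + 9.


13 + 9 = 22 at compile time
Optimized: z = 22


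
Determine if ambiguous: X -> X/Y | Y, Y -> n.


precedence layered via separate nonterminal Y: deterministic
Unambiguous


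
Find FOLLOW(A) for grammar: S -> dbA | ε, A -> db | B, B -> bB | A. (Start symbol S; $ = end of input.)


$ ∈ FOLLOW(S). For each A -> αBβ: add FIRST(β)\{ε} to FOLLOW(B); if β nullable, add FOLLOW(A).
FOLLOW(A) = {$}


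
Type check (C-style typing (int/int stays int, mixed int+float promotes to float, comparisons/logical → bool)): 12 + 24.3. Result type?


Operand types: int + float
Rule: mixed int/float promotes to float; int/int stays int
Result type: float


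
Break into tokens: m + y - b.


Scan left to right, longest-match per lexeme
Tokens: ID(m), OP(+), ID(y), OP(-), ID(b)


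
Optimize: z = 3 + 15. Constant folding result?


3 + 15 = 18 at compile time
Optimized: z = 18


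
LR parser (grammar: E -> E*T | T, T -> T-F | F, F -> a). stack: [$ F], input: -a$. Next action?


'F' (not preceded by T-) is the handle for T -> F
Action: reduce (T -> F)


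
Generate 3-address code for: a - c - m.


Break into single-operator statements:
t1 = a - c
t2 = t1 - m


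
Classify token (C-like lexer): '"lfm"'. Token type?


Pattern: double-quoted sequence
Type: STRING_LITERAL


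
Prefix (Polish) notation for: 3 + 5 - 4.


left-to-right (same/higher precedence on left): tree is (- (+ 3 5) 4)
Prefix: - + 3 5 4


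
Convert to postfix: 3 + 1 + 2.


Left to right (same or higher precedence on left)
Postfix: 3 1 + 2 +


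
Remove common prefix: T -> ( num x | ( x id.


Common prefix: '('
Factored: T -> ( T', T' -> num x | x id


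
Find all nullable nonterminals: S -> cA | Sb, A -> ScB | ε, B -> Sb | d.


A nonterminal is nullable iff some alternative derives ε (directly, or every symbol in it is nullable)
Nullable: {A}


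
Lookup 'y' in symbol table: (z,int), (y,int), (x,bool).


Lookup 'y' → type int


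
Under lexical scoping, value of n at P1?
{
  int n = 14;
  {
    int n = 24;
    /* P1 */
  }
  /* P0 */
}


n declared in the same block as P1
n = 24


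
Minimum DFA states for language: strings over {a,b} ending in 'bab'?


Track the longest suffix of input matching a prefix of 'bab': 4 classes (prefixes of length 0..3)
Minimal DFA: 4 states


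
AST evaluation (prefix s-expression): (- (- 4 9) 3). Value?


Evaluate inner: (- 4 9) = -5
Evaluate root: (- -5 3) = -8
Result: -8


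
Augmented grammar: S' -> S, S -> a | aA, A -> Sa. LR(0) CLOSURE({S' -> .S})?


Start: S' -> .S
For each item with dot before a nonterminal B, add B -> .γ for every B-production
Closure: [S' -> .S, S -> .a, S -> .aA]


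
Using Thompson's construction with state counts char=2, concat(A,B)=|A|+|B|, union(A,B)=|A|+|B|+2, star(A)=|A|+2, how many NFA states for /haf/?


Syntax tree has 3 char leaf(s), 0 union(s), 0 star(s)
chars contribute 3×2 = 6; each union adds +2; each star adds +2
Total: 6 + 0 + 0 = 6 states


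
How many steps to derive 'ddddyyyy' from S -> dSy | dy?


Derivation: S => dSy => ddSyy => dddSyyy => ddddyyyy
Steps: 4


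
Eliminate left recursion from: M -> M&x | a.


Left-recursive alternatives: M&x; non-recursive: a
Introduce M': M -> aM', M' -> &xM' | ε


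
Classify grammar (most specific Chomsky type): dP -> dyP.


LHS has context (more than one symbol) and |LHS| ≤ |RHS|
Classification: Type 1 (Context-Sensitive)


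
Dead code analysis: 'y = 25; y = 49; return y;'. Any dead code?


first assignment to y is overwritten before any read
Dead: 'y = 25'


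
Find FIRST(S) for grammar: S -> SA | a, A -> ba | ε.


Per alternative of S: FIRST(SA) = {a}; FIRST(a) = {a}
FIRST(S) = {a}


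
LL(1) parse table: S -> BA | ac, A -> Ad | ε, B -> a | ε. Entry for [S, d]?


For [S, d]: 'd' ∈ FIRST(BA)
Entry: S -> BA


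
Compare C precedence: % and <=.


'%' is multiplicative (level 10); '<=' is relational (level 7)
Higher level binds tighter
'%' has higher precedence than '<='


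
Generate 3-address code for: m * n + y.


Break into single-operator statements:
t1 = m * n
t2 = t1 + y


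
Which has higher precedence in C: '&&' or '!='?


'!=' is equality (level 6); '&&' is logical AND (level 2)
Higher level binds tighter
'!=' has higher precedence than '&&'


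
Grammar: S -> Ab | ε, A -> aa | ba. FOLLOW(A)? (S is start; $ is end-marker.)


$ ∈ FOLLOW(S). For each A -> αBβ: add FIRST(β)\{ε} to FOLLOW(B); if β nullable, add FOLLOW(A).
FOLLOW(A) = {b}


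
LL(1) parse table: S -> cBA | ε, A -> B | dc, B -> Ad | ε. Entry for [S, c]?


For [S, c]: 'c' ∈ FIRST(cBA)
Entry: S -> cBA


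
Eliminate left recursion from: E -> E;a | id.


Left-recursive alternatives: E;a; non-recursive: id
Introduce E': E -> idE', E' -> ;aE' | ε


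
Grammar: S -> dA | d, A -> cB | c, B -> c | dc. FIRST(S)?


Per alternative of S: FIRST(dA) = {d}; FIRST(d) = {d}
FIRST(S) = {d}


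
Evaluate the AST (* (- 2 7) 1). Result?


Evaluate inner: (- 2 7) = -5
Evaluate root: (* -5 1) = -5
Result: -5


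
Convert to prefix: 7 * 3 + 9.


left-to-right (same/higher precedence on left): tree is (+ (* 7 3) 9)
Prefix: + * 7 3 9


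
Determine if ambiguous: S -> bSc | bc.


balanced b^n…c^n: each string has a unique parse
Unambiguous


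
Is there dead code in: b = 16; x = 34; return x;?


b is assigned but never read
Dead: 'b = 16'


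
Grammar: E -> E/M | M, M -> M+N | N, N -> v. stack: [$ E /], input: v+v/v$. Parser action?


no handle ('E/' is not any RHS); shift 'v'
Action: shift


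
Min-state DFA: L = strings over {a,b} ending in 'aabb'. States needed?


Track the longest suffix of input matching a prefix of 'aabb': 5 classes (prefixes of length 0..4)
Minimal DFA: 5 states


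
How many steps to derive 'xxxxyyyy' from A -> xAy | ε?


Derivation: A => xAy => xxAyy => xxxAyyy => xxxxAyyyy => xxxxyyyy
Steps: 5


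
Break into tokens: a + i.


Scan left to right, longest-match per lexeme
Tokens: ID(a), OP(+), ID(i)


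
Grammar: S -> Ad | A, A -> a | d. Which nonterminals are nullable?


A nonterminal is nullable iff some alternative derives ε (directly, or every symbol in it is nullable)
Nullable: {}


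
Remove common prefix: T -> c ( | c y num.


Common prefix: 'c'
Factored: T -> c T', T' -> ( | y num


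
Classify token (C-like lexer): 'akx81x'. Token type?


Pattern: letter/underscore followed by alphanumerics, not a keyword
Type: IDENTIFIER


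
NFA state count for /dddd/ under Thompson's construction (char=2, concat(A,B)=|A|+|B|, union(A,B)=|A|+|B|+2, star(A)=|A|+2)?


Syntax tree has 4 char leaf(s), 0 union(s), 0 star(s)
chars contribute 4×2 = 8; each union adds +2; each star adds +2
Total: 8 + 0 + 0 = 8 states


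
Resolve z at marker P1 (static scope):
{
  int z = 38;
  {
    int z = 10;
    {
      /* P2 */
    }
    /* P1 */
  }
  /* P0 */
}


z declared in the same block as P1
z = 10


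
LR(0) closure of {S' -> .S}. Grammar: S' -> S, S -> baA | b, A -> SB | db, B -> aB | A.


Start: S' -> .S
For each item with dot before a nonterminal B, add B -> .γ for every B-production
Closure: [S' -> .S, S -> .baA, S -> .b]


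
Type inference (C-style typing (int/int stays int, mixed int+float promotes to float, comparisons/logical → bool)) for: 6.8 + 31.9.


Operand types: float + float
Rule: mixed int/float promotes to float; int/int stays int
Result type: float


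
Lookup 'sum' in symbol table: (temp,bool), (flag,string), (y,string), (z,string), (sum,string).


Lookup 'sum' → type string


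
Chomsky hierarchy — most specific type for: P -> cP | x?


Right-linear: every RHS is a terminal or a terminal followed by one nonterminal
Classification: Type 3 (Regular)


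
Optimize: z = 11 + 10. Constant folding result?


11 + 10 = 21 at compile time
Optimized: z = 21


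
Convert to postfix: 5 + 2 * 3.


* has higher precedence, evaluate 2*3 first
Postfix: 5 2 3 * +


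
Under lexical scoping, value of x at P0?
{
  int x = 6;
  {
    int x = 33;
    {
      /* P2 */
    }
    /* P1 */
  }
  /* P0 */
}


x declared in the same block as P0
x = 6


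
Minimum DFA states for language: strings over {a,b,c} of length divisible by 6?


Track length mod 6: states 0..5, accept at 0
Minimal DFA: 6 states


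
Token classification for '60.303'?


Pattern: digits with a decimal point
Type: FLOAT_LITERAL


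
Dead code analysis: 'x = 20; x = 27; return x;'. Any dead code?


first assignment to x is overwritten before any read
Dead: 'x = 20'


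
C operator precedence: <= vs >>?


'>>' is shift (level 8); '<=' is relational (level 7)
Higher level binds tighter
'>>' has higher precedence than '<='


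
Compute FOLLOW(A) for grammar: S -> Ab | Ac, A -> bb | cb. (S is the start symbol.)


$ ∈ FOLLOW(S). For each A -> αBβ: add FIRST(β)\{ε} to FOLLOW(B); if β nullable, add FOLLOW(A).
FOLLOW(A) = {b, c}


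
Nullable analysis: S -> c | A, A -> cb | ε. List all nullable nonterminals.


A nonterminal is nullable iff some alternative derives ε (directly, or every symbol in it is nullable)
Nullable: {A, S}


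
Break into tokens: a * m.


Scan left to right, longest-match per lexeme
Tokens: ID(a), OP(*), ID(m)


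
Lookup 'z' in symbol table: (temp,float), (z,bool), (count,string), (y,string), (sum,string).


Lookup 'z' → type bool


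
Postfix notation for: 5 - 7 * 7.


* has higher precedence, evaluate 7*7 first
Postfix: 5 7 7 * -


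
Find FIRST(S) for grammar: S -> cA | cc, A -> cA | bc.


Per alternative of S: FIRST(cA) = {c}; FIRST(cc) = {c}
FIRST(S) = {c}


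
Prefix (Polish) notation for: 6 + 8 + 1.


left-to-right (same/higher precedence on left): tree is (+ (+ 6 8) 1)
Prefix: + + 6 8 1


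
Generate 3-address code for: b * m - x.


Break into single-operator statements:
t1 = b * m
t2 = t1 - x


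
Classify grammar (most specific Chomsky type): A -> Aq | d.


Left-linear: every RHS is a terminal or one nonterminal followed by a terminal
Classification: Type 3 (Regular)


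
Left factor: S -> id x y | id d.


Common prefix: 'id'
Factored: S -> id S', S' -> x y | d


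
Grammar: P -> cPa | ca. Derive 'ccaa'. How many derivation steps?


Derivation: P => cPa => ccaa
Steps: 2


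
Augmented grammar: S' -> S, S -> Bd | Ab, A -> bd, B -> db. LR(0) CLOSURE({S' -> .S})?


Start: S' -> .S
For each item with dot before a nonterminal B, add B -> .γ for every B-production
Closure: [S' -> .S, S -> .Bd, S -> .Ab, B -> .db, A -> .bd]


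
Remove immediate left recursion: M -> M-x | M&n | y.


Left-recursive alternatives: M-x, M&n; non-recursive: y
Introduce M': M -> yM', M' -> -xM' | &nM' | ε


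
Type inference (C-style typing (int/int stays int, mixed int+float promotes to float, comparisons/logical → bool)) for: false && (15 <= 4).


Operand types: bool && bool
Rule: logical operators take bool operands and yield bool
Result type: bool


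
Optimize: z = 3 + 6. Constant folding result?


3 + 6 = 9 at compile time
Optimized: z = 9


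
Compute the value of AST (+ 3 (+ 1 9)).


Evaluate inner: (+ 1 9) = 10
Evaluate root: (+ 3 10) = 13
Result: 13


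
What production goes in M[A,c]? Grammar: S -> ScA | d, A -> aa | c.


For [A, c]: 'c' ∈ FIRST(c)
Entry: A -> c


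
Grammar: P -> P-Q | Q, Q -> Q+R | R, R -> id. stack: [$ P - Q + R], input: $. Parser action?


handle 'Q+R' on top
Action: reduce (Q -> Q+R)


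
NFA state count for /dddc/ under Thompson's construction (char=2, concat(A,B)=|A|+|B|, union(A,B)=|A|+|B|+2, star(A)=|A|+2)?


Syntax tree has 4 char leaf(s), 0 union(s), 0 star(s)
chars contribute 4×2 = 8; each union adds +2; each star adds +2
Total: 8 + 0 + 0 = 8 states


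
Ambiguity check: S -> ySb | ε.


balanced y^n…b^n: each string has a unique parse
Unambiguous


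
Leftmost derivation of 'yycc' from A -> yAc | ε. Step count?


Derivation: A => yAc => yyAcc => yycc
Steps: 3


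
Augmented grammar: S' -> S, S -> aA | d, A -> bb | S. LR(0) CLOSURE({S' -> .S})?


Start: S' -> .S
For each item with dot before a nonterminal B, add B -> .γ for every B-production
Closure: [S' -> .S, S -> .aA, S -> .d]


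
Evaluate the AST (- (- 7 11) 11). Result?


Evaluate inner: (- 7 11) = -4
Evaluate root: (- -4 11) = -15
Result: -15


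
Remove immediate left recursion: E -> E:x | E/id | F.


Left-recursive alternatives: E:x, E/id; non-recursive: F
Introduce E': E -> FE', E' -> :xE' | /idE' | ε


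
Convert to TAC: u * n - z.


Break into single-operator statements:
t1 = u * n
t2 = t1 - z


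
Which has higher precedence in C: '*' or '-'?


'*' is multiplicative (level 10); '-' is additive (level 9)
Higher level binds tighter
'*' has higher precedence than '-'


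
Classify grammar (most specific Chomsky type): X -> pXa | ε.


Single nonterminal LHS, but p^n a^n is not regular
Classification: Type 2 (Context-Free)


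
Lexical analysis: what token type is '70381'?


Pattern: digits only
Type: INTEGER_LITERAL


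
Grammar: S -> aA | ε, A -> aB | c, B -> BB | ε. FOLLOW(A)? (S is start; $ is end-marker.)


$ ∈ FOLLOW(S). For each A -> αBβ: add FIRST(β)\{ε} to FOLLOW(B); if β nullable, add FOLLOW(A).
FOLLOW(A) = {$}


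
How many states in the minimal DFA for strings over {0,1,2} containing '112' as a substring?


KMP-style automaton: 3 progress states + 1 absorbing accept = 4
Minimal DFA: 4 states


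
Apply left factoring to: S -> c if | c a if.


Common prefix: 'c'
Factored: S -> c S', S' -> if | a if


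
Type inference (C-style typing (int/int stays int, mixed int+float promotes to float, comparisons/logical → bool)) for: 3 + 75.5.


Operand types: int + float
Rule: mixed int/float promotes to float; int/int stays int
Result type: float


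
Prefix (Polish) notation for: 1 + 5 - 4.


left-to-right (same/higher precedence on left): tree is (- (+ 1 5) 4)
Prefix: - + 1 5 4


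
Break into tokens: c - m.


Scan left to right, longest-match per lexeme
Tokens: ID(c), OP(-), ID(m)


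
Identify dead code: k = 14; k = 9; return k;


first assignment to k is overwritten before any read
Dead: 'k = 14'


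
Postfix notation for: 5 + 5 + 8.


Left to right (same or higher precedence on left)
Postfix: 5 5 + 8 +


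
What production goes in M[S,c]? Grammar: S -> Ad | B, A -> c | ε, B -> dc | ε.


For [S, c]: 'c' ∈ FIRST(Ad)
Entry: S -> Ad


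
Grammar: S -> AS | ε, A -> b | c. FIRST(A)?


Per alternative of A: FIRST(b) = {b}; FIRST(c) = {c}
FIRST(A) = {b, c}


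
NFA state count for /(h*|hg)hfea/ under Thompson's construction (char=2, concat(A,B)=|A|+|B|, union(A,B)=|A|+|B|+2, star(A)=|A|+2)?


Syntax tree has 7 char leaf(s), 1 union(s), 1 star(s)
chars contribute 7×2 = 14; each union adds +2; each star adds +2
Total: 14 + 2 + 2 = 18 states


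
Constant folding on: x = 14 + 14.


14 + 14 = 28 at compile time
Optimized: x = 28


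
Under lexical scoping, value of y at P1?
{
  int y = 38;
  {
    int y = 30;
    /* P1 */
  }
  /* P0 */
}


y declared in the same block as P1
y = 30


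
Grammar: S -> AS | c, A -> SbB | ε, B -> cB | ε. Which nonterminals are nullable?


A nonterminal is nullable iff some alternative derives ε (directly, or every symbol in it is nullable)
Nullable: {A, B}


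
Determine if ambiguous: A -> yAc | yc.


balanced y^n…c^n: each string has a unique parse
Unambiguous


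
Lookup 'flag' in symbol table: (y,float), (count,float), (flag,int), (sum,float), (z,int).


Lookup 'flag' → type int


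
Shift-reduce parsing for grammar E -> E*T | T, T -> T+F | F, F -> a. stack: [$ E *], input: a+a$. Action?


no handle ('E*' is not any RHS); shift 'a'
Action: shift


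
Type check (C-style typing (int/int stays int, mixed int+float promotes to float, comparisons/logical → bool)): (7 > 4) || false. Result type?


Operand types: bool || bool
Rule: logical operators take bool operands and yield bool
Result type: bool


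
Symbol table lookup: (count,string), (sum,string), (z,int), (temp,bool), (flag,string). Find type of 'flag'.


Lookup 'flag' → type string


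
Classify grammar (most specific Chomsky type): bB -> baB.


LHS has context (more than one symbol) and |LHS| ≤ |RHS|
Classification: Type 1 (Context-Sensitive)


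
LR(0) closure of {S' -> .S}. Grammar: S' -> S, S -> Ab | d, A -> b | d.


Start: S' -> .S
For each item with dot before a nonterminal B, add B -> .γ for every B-production
Closure: [S' -> .S, S -> .Ab, S -> .d, A -> .b, A -> .d]


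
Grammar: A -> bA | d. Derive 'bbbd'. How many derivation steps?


Derivation: A => bA => bbA => bbbA => bbbd
Steps: 4


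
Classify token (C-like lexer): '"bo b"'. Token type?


Pattern: double-quoted sequence
Type: STRING_LITERAL


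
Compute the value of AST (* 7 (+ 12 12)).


Evaluate inner: (+ 12 12) = 24
Evaluate root: (* 7 24) = 168
Result: 168


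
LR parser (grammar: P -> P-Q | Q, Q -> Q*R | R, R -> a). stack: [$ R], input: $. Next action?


'R' (not preceded by Q*) is the handle for Q -> R
Action: reduce (Q -> R)


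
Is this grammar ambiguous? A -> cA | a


right-linear, alternatives start with distinct terminals 'c' vs 'a': unique leftmost derivation
Unambiguous


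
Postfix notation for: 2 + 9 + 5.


Left to right (same or higher precedence on left)
Postfix: 2 9 + 5 +


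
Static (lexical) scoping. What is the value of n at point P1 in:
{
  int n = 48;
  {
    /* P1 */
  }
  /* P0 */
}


P1's block does not declare n; resolves to the enclosing declaration at depth 0
n = 48


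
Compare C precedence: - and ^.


'-' is additive (level 9); '^' is bitwise XOR (level 4)
Higher level binds tighter
'-' has higher precedence than '^'


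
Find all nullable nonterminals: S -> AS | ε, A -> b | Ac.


A nonterminal is nullable iff some alternative derives ε (directly, or every symbol in it is nullable)
Nullable: {S}


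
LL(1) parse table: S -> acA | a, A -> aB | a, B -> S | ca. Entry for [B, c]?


For [B, c]: 'c' ∈ FIRST(ca)
Entry: B -> ca


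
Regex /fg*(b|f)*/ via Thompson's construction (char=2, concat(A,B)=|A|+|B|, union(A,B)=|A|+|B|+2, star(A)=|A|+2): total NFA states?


Syntax tree has 4 char leaf(s), 1 union(s), 2 star(s)
chars contribute 4×2 = 8; each union adds +2; each star adds +2
Total: 8 + 2 + 4 = 14 states


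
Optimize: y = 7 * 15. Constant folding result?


7 * 15 = 105 at compile time
Optimized: y = 105


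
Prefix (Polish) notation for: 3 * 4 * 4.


left-to-right (same/higher precedence on left): tree is (* (* 3 4) 4)
Prefix: * * 3 4 4


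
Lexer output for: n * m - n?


Scan left to right, longest-match per lexeme
Tokens: ID(n), OP(*), ID(m), OP(-), ID(n)


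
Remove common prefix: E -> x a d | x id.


Common prefix: 'x'
Factored: E -> x E', E' -> a d | id


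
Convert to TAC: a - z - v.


Break into single-operator statements:
t1 = a - z
t2 = t1 - v


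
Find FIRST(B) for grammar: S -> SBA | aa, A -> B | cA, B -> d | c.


Per alternative of B: FIRST(d) = {d}; FIRST(c) = {c}
FIRST(B) = {c, d}


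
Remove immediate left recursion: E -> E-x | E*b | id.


Left-recursive alternatives: E-x, E*b; non-recursive: id
Introduce E': E -> idE', E' -> -xE' | *bE' | ε


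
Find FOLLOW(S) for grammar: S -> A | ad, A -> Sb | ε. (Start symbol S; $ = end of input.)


$ ∈ FOLLOW(S). For each A -> αBβ: add FIRST(β)\{ε} to FOLLOW(B); if β nullable, add FOLLOW(A).
FOLLOW(S) = {$, b}


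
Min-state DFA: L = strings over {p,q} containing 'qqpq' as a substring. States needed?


KMP-style automaton: 4 progress states + 1 absorbing accept = 5
Minimal DFA: 5 states


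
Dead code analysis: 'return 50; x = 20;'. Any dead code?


statement follows a return and is unreachable
Dead: 'x = 20'


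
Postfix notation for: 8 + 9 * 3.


* has higher precedence, evaluate 9*3 first
Postfix: 8 9 3 * +


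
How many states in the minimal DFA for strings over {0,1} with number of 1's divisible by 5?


Track (count of 1) mod 5: states 0..4, accept at 0
Minimal DFA: 5 states


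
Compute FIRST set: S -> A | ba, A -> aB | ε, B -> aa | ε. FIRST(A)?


Per alternative of A: FIRST(aB) = {a}; FIRST(ε) = {ε}
FIRST(A) = {a, ε}


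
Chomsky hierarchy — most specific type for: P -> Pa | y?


Left-linear: every RHS is a terminal or one nonterminal followed by a terminal
Classification: Type 3 (Regular)


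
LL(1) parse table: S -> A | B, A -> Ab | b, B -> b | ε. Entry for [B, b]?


For [B, b]: 'b' ∈ FIRST(b)
Entry: B -> b


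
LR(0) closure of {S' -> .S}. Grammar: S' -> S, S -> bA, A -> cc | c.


Start: S' -> .S
For each item with dot before a nonterminal B, add B -> .γ for every B-production
Closure: [S' -> .S, S -> .bA]


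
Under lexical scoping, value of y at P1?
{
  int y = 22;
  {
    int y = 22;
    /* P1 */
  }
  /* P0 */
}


y declared in the same block as P1
y = 22


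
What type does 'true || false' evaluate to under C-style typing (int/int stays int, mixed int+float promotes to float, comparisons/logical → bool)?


Operand types: bool || bool
Rule: logical operators take bool operands and yield bool
Result type: bool


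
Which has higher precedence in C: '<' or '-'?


'-' is additive (level 9); '<' is relational (level 7)
Higher level binds tighter
'-' has higher precedence than '<'


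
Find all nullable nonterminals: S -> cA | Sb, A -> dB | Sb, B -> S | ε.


A nonterminal is nullable iff some alternative derives ε (directly, or every symbol in it is nullable)
Nullable: {B}


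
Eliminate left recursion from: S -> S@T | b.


Left-recursive alternatives: S@T; non-recursive: b
Introduce S': S -> bS', S' -> @TS' | ε


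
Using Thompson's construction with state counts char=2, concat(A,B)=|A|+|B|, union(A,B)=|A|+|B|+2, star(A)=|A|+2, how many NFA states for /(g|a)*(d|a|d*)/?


Syntax tree has 5 char leaf(s), 3 union(s), 2 star(s)
chars contribute 5×2 = 10; each union adds +2; each star adds +2
Total: 10 + 6 + 4 = 20 states


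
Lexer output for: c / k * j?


Scan left to right, longest-match per lexeme
Tokens: ID(c), OP(/), ID(k), OP(*), ID(j)


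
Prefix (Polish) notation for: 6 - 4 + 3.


left-to-right (same/higher precedence on left): tree is (+ (- 6 4) 3)
Prefix: + - 6 4 3


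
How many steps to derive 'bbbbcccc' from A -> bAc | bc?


Derivation: A => bAc => bbAcc => bbbAccc => bbbbcccc
Steps: 4


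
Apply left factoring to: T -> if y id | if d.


Common prefix: 'if'
Factored: T -> if T', T' -> y id | d


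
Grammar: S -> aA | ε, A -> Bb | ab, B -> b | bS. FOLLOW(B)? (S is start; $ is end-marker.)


$ ∈ FOLLOW(S). For each A -> αBβ: add FIRST(β)\{ε} to FOLLOW(B); if β nullable, add FOLLOW(A).
FOLLOW(B) = {b}


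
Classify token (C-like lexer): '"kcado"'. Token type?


Pattern: double-quoted sequence
Type: STRING_LITERAL


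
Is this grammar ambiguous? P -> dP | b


right-linear, alternatives start with distinct terminals 'd' vs 'b': unique leftmost derivation
Unambiguous


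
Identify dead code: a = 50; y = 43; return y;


a is assigned but never read
Dead: 'a = 50'


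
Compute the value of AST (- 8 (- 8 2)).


Evaluate inner: (- 8 2) = 6
Evaluate root: (- 8 6) = 2
Result: 2


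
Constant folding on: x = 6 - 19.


6 - 19 = -13 at compile time
Optimized: x = -13


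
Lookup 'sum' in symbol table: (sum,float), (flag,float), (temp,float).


Lookup 'sum' → type float


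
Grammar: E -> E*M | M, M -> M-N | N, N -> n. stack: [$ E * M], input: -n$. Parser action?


'-' can extend M; shift to build M -> M-N
Action: shift


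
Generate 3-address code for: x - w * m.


Break into single-operator statements:
t1 = w * m
t2 = x - t1


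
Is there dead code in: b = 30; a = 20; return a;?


b is assigned but never read
Dead: 'b = 30'


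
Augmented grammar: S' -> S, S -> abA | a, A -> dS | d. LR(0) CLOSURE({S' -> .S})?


Start: S' -> .S
For each item with dot before a nonterminal B, add B -> .γ for every B-production
Closure: [S' -> .S, S -> .abA, S -> .a]


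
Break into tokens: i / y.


Scan left to right, longest-match per lexeme
Tokens: ID(i), OP(/), ID(y)


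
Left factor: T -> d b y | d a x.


Common prefix: 'd'
Factored: T -> d T', T' -> b y | a x


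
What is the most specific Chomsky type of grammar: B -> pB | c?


Right-linear: every RHS is a terminal or a terminal followed by one nonterminal
Classification: Type 3 (Regular)


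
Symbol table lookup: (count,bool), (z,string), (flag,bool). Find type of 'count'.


Lookup 'count' → type bool


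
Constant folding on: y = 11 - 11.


11 - 11 = 0 at compile time
Optimized: y = 0


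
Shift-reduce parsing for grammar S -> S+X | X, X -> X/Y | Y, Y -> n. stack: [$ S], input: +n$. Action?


shift '+' to continue S -> S+X
Action: shift


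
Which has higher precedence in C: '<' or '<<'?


'<<' is shift (level 8); '<' is relational (level 7)
Higher level binds tighter
'<<' has higher precedence than '<'


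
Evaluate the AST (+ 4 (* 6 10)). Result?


Evaluate inner: (* 6 10) = 60
Evaluate root: (+ 4 60) = 64
Result: 64


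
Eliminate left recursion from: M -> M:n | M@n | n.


Left-recursive alternatives: M:n, M@n; non-recursive: n
Introduce M': M -> nM', M' -> :nM' | @nM' | ε


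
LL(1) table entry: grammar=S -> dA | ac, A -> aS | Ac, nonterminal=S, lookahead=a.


For [S, a]: 'a' ∈ FIRST(ac)
Entry: S -> ac


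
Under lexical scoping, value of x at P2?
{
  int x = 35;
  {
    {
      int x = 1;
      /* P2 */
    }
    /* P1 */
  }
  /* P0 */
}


x declared in the same block as P2
x = 1


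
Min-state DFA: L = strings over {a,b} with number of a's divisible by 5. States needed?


Track (count of a) mod 5: states 0..4, accept at 0
Minimal DFA: 5 states


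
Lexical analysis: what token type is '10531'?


Pattern: digits only
Type: INTEGER_LITERAL


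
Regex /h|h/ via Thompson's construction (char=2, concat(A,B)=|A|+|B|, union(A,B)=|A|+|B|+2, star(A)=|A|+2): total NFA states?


Syntax tree has 2 char leaf(s), 1 union(s), 0 star(s)
chars contribute 2×2 = 4; each union adds +2; each star adds +2
Total: 4 + 2 + 0 = 6 states


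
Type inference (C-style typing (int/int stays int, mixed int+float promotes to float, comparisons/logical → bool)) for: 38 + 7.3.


Operand types: int + float
Rule: mixed int/float promotes to float; int/int stays int
Result type: float


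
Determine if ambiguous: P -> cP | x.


right-linear, alternatives start with distinct terminals 'c' vs 'x': unique leftmost derivation
Unambiguous


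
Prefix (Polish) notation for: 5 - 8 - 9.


left-to-right (same/higher precedence on left): tree is (- (- 5 8) 9)
Prefix: - - 5 8 9


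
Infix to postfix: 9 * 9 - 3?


Left to right (same or higher precedence on left)
Postfix: 9 9 * 3 -


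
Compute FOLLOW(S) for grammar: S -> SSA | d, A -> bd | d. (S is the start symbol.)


$ ∈ FOLLOW(S). For each A -> αBβ: add FIRST(β)\{ε} to FOLLOW(B); if β nullable, add FOLLOW(A).
FOLLOW(S) = {$, b, d}


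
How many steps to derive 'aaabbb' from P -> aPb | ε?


Derivation: P => aPb => aaPbb => aaaPbbb => aaabbb
Steps: 4


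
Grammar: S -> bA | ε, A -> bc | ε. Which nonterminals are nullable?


A nonterminal is nullable iff some alternative derives ε (directly, or every symbol in it is nullable)
Nullable: {A, S}


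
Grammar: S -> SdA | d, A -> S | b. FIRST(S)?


Per alternative of S: FIRST(SdA) = {d}; FIRST(d) = {d}
FIRST(S) = {d}


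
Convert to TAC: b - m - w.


Break into single-operator statements:
t1 = b - m
t2 = t1 - w


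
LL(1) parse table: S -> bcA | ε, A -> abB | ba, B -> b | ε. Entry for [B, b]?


For [B, b]: 'b' ∈ FIRST(b)
Entry: B -> b


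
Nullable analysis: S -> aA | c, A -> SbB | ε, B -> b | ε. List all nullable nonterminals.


A nonterminal is nullable iff some alternative derives ε (directly, or every symbol in it is nullable)
Nullable: {A, B}


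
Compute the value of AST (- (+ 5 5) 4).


Evaluate inner: (+ 5 5) = 10
Evaluate root: (- 10 4) = 6
Result: 6


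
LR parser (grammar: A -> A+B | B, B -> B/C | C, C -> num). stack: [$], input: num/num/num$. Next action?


no handle on stack; shift 'num'
Action: shift


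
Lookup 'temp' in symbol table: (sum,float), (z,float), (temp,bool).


Lookup 'temp' → type bool


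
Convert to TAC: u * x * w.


Break into single-operator statements:
t1 = u * x
t2 = t1 * w


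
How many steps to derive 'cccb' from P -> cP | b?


Derivation: P => cP => ccP => cccP => cccb
Steps: 4


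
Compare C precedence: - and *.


'*' is multiplicative (level 10); '-' is additive (level 9)
Higher level binds tighter
'*' has higher precedence than '-'


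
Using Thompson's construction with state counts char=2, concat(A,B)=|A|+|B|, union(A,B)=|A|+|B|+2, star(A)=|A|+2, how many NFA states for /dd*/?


Syntax tree has 2 char leaf(s), 0 union(s), 1 star(s)
chars contribute 2×2 = 4; each union adds +2; each star adds +2
Total: 4 + 0 + 2 = 6 states


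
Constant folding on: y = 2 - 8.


2 - 8 = -6 at compile time
Optimized: y = -6


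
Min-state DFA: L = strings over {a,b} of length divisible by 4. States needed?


Track length mod 4: states 0..3, accept at 0
Minimal DFA: 4 states


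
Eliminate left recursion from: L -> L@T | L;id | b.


Left-recursive alternatives: L@T, L;id; non-recursive: b
Introduce L': L -> bL', L' -> @TL' | ;idL' | ε


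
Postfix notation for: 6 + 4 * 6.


* has higher precedence, evaluate 4*6 first
Postfix: 6 4 6 * +


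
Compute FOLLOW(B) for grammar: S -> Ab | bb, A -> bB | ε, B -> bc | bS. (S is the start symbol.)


$ ∈ FOLLOW(S). For each A -> αBβ: add FIRST(β)\{ε} to FOLLOW(B); if β nullable, add FOLLOW(A).
FOLLOW(B) = {b}


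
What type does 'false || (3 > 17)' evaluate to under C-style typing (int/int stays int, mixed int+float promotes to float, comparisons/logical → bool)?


Operand types: bool || bool
Rule: logical operators take bool operands and yield bool
Result type: bool


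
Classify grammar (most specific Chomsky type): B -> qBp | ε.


Single nonterminal LHS, but q^n p^n is not regular
Classification: Type 2 (Context-Free)


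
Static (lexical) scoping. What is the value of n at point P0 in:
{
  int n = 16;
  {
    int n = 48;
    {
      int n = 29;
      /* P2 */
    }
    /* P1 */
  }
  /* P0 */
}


n declared in the same block as P0
n = 16


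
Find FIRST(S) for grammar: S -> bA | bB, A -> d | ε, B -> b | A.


Per alternative of S: FIRST(bA) = {b}; FIRST(bB) = {b}
FIRST(S) = {b}


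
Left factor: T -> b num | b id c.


Common prefix: 'b'
Factored: T -> b T', T' -> num | id c


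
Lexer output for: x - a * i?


Scan left to right, longest-match per lexeme
Tokens: ID(x), OP(-), ID(a), OP(*), ID(i)


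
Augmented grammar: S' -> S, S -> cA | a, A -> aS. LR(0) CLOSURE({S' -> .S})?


Start: S' -> .S
For each item with dot before a nonterminal B, add B -> .γ for every B-production
Closure: [S' -> .S, S -> .cA, S -> .a]


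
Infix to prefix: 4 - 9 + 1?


left-to-right (same/higher precedence on left): tree is (+ (- 4 9) 1)
Prefix: + - 4 9 1


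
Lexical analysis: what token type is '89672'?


Pattern: digits only
Type: INTEGER_LITERAL


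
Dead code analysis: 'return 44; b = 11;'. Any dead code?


statement follows a return and is unreachable
Dead: 'b = 11'


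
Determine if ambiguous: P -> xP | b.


right-linear, alternatives start with distinct terminals 'x' vs 'b': unique leftmost derivation
Unambiguous


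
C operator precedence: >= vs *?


'*' is multiplicative (level 10); '>=' is relational (level 7)
Higher level binds tighter
'*' has higher precedence than '>='


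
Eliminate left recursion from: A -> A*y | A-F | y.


Left-recursive alternatives: A*y, A-F; non-recursive: y
Introduce A': A -> yA', A' -> *yA' | -FA' | ε


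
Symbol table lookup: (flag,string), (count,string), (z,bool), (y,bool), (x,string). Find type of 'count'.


Lookup 'count' → type string


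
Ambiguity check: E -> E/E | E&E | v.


'v/v&v' has two parse trees (no precedence encoded between / and &)
Ambiguous


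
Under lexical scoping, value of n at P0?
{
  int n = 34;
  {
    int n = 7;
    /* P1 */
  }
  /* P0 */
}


n declared in the same block as P0
n = 34


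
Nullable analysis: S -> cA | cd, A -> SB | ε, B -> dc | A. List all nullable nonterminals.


A nonterminal is nullable iff some alternative derives ε (directly, or every symbol in it is nullable)
Nullable: {A, B}


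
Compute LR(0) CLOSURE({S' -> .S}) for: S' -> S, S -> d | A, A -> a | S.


Start: S' -> .S
For each item with dot before a nonterminal B, add B -> .γ for every B-production
Closure: [S' -> .S, S -> .d, S -> .A, A -> .a, A -> .S]


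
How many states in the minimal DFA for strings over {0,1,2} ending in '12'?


Track the longest suffix of input matching a prefix of '12': 3 classes (prefixes of length 0..2)
Minimal DFA: 3 states


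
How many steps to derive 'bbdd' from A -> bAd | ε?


Derivation: A => bAd => bbAdd => bbdd
Steps: 3


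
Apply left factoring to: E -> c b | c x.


Common prefix: 'c'
Factored: E -> c E', E' -> b | x


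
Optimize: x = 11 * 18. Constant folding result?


11 * 18 = 198 at compile time
Optimized: x = 198


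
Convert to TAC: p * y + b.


Break into single-operator statements:
t1 = p * y
t2 = t1 + b


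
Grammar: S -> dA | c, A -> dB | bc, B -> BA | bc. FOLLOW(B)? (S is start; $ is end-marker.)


$ ∈ FOLLOW(S). For each A -> αBβ: add FIRST(β)\{ε} to FOLLOW(B); if β nullable, add FOLLOW(A).
FOLLOW(B) = {$, b, d}


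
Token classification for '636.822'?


Pattern: digits with a decimal point
Type: FLOAT_LITERAL


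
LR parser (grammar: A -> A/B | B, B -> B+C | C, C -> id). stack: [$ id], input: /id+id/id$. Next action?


'id' on top is the handle for C -> id
Action: reduce (C -> id)


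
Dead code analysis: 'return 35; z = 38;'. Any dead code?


statement follows a return and is unreachable
Dead: 'z = 38'


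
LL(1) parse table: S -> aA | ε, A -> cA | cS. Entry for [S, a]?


For [S, a]: 'a' ∈ FIRST(aA)
Entry: S -> aA


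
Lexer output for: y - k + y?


Scan left to right, longest-match per lexeme
Tokens: ID(y), OP(-), ID(k), OP(+), ID(y)


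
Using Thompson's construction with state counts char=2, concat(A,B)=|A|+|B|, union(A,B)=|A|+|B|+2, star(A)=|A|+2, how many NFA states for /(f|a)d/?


Syntax tree has 3 char leaf(s), 1 union(s), 0 star(s)
chars contribute 3×2 = 6; each union adds +2; each star adds +2
Total: 6 + 2 + 0 = 8 states


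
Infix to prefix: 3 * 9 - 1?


left-to-right (same/higher precedence on left): tree is (- (* 3 9) 1)
Prefix: - * 3 9 1


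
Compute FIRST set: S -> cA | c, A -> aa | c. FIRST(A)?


Per alternative of A: FIRST(aa) = {a}; FIRST(c) = {c}
FIRST(A) = {a, c}


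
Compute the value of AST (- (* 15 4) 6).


Evaluate inner: (* 15 4) = 60
Evaluate root: (- 60 6) = 54
Result: 54


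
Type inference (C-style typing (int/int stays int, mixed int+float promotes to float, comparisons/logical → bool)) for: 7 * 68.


Operand types: int * int
Rule: mixed int/float promotes to float; int/int stays int
Result type: int


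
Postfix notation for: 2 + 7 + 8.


Left to right (same or higher precedence on left)
Postfix: 2 7 + 8 +


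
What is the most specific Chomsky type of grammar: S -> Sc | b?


Left-linear: every RHS is a terminal or one nonterminal followed by a terminal
Classification: Type 3 (Regular)


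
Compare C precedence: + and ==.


'+' is additive (level 9); '==' is equality (level 6)
Higher level binds tighter
'+' has higher precedence than '=='


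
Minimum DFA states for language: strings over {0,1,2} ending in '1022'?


Track the longest suffix of input matching a prefix of '1022': 5 classes (prefixes of length 0..4)
Minimal DFA: 5 states


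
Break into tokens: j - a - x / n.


Scan left to right, longest-match per lexeme
Tokens: ID(j), OP(-), ID(a), OP(-), ID(x), OP(/), ID(n)


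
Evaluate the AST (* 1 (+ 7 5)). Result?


Evaluate inner: (+ 7 5) = 12
Evaluate root: (* 1 12) = 12
Result: 12


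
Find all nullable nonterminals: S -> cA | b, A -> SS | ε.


A nonterminal is nullable iff some alternative derives ε (directly, or every symbol in it is nullable)
Nullable: {A}


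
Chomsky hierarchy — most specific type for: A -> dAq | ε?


Single nonterminal LHS, but d^n q^n is not regular
Classification: Type 2 (Context-Free)


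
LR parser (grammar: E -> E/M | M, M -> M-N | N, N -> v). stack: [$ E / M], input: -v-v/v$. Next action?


'-' can extend M; shift to build M -> M-N
Action: shift


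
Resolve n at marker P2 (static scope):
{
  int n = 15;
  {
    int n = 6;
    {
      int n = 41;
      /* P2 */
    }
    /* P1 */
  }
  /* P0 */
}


n declared in the same block as P2
n = 41


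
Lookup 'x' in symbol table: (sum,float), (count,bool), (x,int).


Lookup 'x' → type int


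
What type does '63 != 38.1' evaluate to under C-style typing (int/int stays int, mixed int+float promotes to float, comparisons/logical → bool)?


Operand types: int != float
Rule: comparison yields bool
Result type: bool


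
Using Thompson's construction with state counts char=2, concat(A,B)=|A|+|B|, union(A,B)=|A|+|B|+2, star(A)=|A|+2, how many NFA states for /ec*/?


Syntax tree has 2 char leaf(s), 0 union(s), 1 star(s)
chars contribute 2×2 = 4; each union adds +2; each star adds +2
Total: 4 + 0 + 2 = 6 states


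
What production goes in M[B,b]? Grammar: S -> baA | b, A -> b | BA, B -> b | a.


For [B, b]: 'b' ∈ FIRST(b)
Entry: B -> b


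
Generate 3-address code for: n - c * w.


Break into single-operator statements:
t1 = c * w
t2 = n - t1


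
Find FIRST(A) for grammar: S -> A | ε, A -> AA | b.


Per alternative of A: FIRST(AA) = {b}; FIRST(b) = {b}
FIRST(A) = {b}


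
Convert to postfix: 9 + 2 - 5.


Left to right (same or higher precedence on left)
Postfix: 9 2 + 5 -


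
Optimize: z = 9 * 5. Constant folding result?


9 * 5 = 45 at compile time
Optimized: z = 45
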